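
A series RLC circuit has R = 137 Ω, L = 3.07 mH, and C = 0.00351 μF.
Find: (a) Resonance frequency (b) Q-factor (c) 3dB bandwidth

Step 1 — Resonance condition Im(Z)=0 gives ω₀ = 1/√(LC).
Step 2 — ω₀ = 1/√(0.00307·3.51e-09) = 3.046e+05 rad/s.
Step 3 — f₀ = ω₀/(2π) = 4.848e+04 Hz.
Step 4 — Series Q: Q = ω₀L/R = 3.046e+05·0.00307/137 = 6.826.
Step 5 — 3dB bandwidth: Δω = ω₀/Q = 4.463e+04 rad/s; BW = Δω/(2π) = 7102 Hz.

(a) f₀ = 4.848e+04 Hz  (b) Q = 6.826  (c) BW = 7102 Hz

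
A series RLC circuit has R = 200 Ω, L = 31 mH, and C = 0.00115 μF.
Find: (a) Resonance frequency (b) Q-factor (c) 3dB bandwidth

Step 1 — Resonance condition Im(Z)=0 gives ω₀ = 1/√(LC).
Step 2 — ω₀ = 1/√(0.031·1.15e-09) = 1.675e+05 rad/s.
Step 3 — f₀ = ω₀/(2π) = 2.666e+04 Hz.
Step 4 — Series Q: Q = ω₀L/R = 1.675e+05·0.031/200 = 25.96.
Step 5 — 3dB bandwidth: Δω = ω₀/Q = 6452 rad/s; BW = Δω/(2π) = 1027 Hz.

(a) f₀ = 2.666e+04 Hz  (b) Q = 25.96  (c) BW = 1027 Hz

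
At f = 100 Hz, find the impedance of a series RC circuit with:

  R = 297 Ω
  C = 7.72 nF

Step 1 — Angular frequency: ω = 2π·f = 2π·100 = 628.3 rad/s.
Step 2 — Component impedances:
  R: Z = R = 297 Ω
  C: Z = 1/(jωC) = -j/(ω·C) = 0 - j2.062e+05 Ω
Step 3 — Series combination: Z_total = R + C = 297 - j2.062e+05 Ω = 2.062e+05∠-89.9° Ω.

Z = 297 - j2.062e+05 Ω = 2.062e+05∠-89.9° Ω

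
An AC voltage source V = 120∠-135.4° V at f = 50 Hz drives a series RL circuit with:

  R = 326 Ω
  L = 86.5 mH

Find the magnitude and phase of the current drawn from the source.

Step 1 — Angular frequency: ω = 2π·f = 2π·50 = 314.2 rad/s.
Step 2 — Component impedances:
  R: Z = R = 326 Ω
  L: Z = jωL = j·314.2·0.0865 = 0 + j27.17 Ω
Step 3 — Series combination: Z_total = R + L = 326 + j27.17 Ω = 327.1∠4.8° Ω.
Step 4 — Source phasor: V = 120∠-135.4° V = -85.44 - j84.26 V.
Step 5 — Ohm's law: I = V / Z_total = (-85.44 - j84.26) / (326 + j27.17) = -0.2817 - j0.235 A.
Step 6 — Convert to polar: |I| = 0.3668 A, ∠I = -140.2°.

I = 0.3668∠-140.2° A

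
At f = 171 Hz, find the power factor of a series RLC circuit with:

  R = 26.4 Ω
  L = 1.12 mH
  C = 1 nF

Step 1 — Angular frequency: ω = 2π·f = 2π·171 = 1074 rad/s.
Step 2 — Component impedances:
  R: Z = R = 26.4 Ω
  L: Z = jωL = j·1074·0.00112 = 0 + j1.203 Ω
  C: Z = 1/(jωC) = -j/(ω·C) = 0 - j9.307e+05 Ω
Step 3 — Series combination: Z_total = R + L + C = 26.4 - j9.307e+05 Ω = 9.307e+05∠-90.0° Ω.
Step 4 — Power factor: PF = cos(φ) = Re(Z)/|Z| = 26.4/9.3073e+05 = 2.836e-05.
Step 5 — Type: Im(Z) = -9.307e+05 ⇒ leading (phase φ = -90.0°).

PF = 2.836e-05 (leading, φ = -90.0°)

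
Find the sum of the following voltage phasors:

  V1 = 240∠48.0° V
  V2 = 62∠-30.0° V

Step 1 — Convert each phasor to rectangular form:
  V1 = 240·(cos(48.0°) + j·sin(48.0°)) = 160.6 + j178.4 V
  V2 = 62·(cos(-30.0°) + j·sin(-30.0°)) = 53.69 - j31 V
Step 2 — Sum components: V_total = 214.3 + j147.4 V.
Step 3 — Convert to polar: |V_total| = 260.1 V, ∠V_total = 34.5°.

V_total = 260.1∠34.5° V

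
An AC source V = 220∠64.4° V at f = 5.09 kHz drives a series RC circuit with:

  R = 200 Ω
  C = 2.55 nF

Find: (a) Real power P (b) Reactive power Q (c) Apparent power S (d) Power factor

Step 1 — Angular frequency: ω = 2π·f = 2π·5090 = 3.198e+04 rad/s.
Step 2 — Component impedances:
  R: Z = R = 200 Ω
  C: Z = 1/(jωC) = -j/(ω·C) = 0 - j1.226e+04 Ω
Step 3 — Series combination: Z_total = R + C = 200 - j1.226e+04 Ω = 1.226e+04∠-89.1° Ω.
Step 4 — Source phasor: V = 220∠64.4° V = 95.06 + j198.4 V.
Step 5 — Current: I = V / Z = -0.01605 + j0.008014 A = 0.01794∠153.5° A.
Step 6 — Complex power: S = V·I* = 0.06436 - j3.946 VA.
Step 7 — Real power: P = Re(S) = 0.06436 W.
Step 8 — Reactive power: Q = Im(S) = -3.946 VAR.
Step 9 — Apparent power: |S| = 3.947 VA.
Step 10 — Power factor: PF = P/|S| = 0.01631 (leading).

(a) P = 0.06436 W  (b) Q = -3.946 VAR  (c) S = 3.947 VA  (d) PF = 0.01631 (leading)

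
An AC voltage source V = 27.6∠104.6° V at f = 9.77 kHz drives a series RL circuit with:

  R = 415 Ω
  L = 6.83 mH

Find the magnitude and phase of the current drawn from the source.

Step 1 — Angular frequency: ω = 2π·f = 2π·9770 = 6.139e+04 rad/s.
Step 2 — Component impedances:
  R: Z = R = 415 Ω
  L: Z = jωL = j·6.139e+04·0.00683 = 0 + j419.3 Ω
Step 3 — Series combination: Z_total = R + L = 415 + j419.3 Ω = 589.9∠45.3° Ω.
Step 4 — Source phasor: V = 27.6∠104.6° V = -6.957 + j26.71 V.
Step 5 — Ohm's law: I = V / Z_total = (-6.957 + j26.71) / (415 + j419.3) = 0.02388 + j0.04023 A.
Step 6 — Convert to polar: |I| = 0.04679 A, ∠I = 59.3°.

I = 0.04679∠59.3° A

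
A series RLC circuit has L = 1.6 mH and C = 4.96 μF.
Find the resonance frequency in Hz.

Step 1 — Resonance condition Im(Z)=0 gives ω₀ = 1/√(LC).
Step 2 — ω₀ = 1/√(0.0016·4.96e-06) = 1.123e+04 rad/s.
Step 3 — f₀ = ω₀/(2π) = 1787 Hz.

f₀ = 1787 Hz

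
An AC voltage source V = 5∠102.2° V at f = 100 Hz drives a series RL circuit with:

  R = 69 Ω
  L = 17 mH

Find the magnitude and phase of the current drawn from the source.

Step 1 — Angular frequency: ω = 2π·f = 2π·100 = 628.3 rad/s.
Step 2 — Component impedances:
  R: Z = R = 69 Ω
  L: Z = jωL = j·628.3·0.017 = 0 + j10.68 Ω
Step 3 — Series combination: Z_total = R + L = 69 + j10.68 Ω = 69.82∠8.8° Ω.
Step 4 — Source phasor: V = 5∠102.2° V = -1.057 + j4.887 V.
Step 5 — Ohm's law: I = V / Z_total = (-1.057 + j4.887) / (69 + j10.68) = -0.004247 + j0.07148 A.
Step 6 — Convert to polar: |I| = 0.07161 A, ∠I = 93.4°.

I = 0.07161∠93.4° A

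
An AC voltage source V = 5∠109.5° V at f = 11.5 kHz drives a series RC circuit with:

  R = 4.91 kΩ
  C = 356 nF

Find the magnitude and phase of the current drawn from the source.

Step 1 — Angular frequency: ω = 2π·f = 2π·1.15e+04 = 7.226e+04 rad/s.
Step 2 — Component impedances:
  R: Z = R = 4910 Ω
  C: Z = 1/(jωC) = -j/(ω·C) = 0 - j38.88 Ω
Step 3 — Series combination: Z_total = R + C = 4910 - j38.88 Ω = 4910∠-0.5° Ω.
Step 4 — Source phasor: V = 5∠109.5° V = -1.669 + j4.713 V.
Step 5 — Ohm's law: I = V / Z_total = (-1.669 + j4.713) / (4910 - j38.88) = -0.0003475 + j0.0009572 A.
Step 6 — Convert to polar: |I| = 0.001018 A, ∠I = 110.0°.

I = 0.001018∠110.0° A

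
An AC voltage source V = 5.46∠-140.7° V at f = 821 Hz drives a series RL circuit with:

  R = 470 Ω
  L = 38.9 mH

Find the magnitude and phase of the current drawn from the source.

Step 1 — Angular frequency: ω = 2π·f = 2π·821 = 5158 rad/s.
Step 2 — Component impedances:
  R: Z = R = 470 Ω
  L: Z = jωL = j·5158·0.0389 = 0 + j200.7 Ω
Step 3 — Series combination: Z_total = R + L = 470 + j200.7 Ω = 511∠23.1° Ω.
Step 4 — Source phasor: V = 5.46∠-140.7° V = -4.225 - j3.458 V.
Step 5 — Ohm's law: I = V / Z_total = (-4.225 - j3.458) / (470 + j200.7) = -0.01026 - j0.002977 A.
Step 6 — Convert to polar: |I| = 0.01068 A, ∠I = -163.8°.

I = 0.01068∠-163.8° A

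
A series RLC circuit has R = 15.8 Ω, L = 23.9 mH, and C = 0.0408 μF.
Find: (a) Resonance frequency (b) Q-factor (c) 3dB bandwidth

Step 1 — Resonance condition Im(Z)=0 gives ω₀ = 1/√(LC).
Step 2 — ω₀ = 1/√(0.0239·4.08e-08) = 3.202e+04 rad/s.
Step 3 — f₀ = ω₀/(2π) = 5097 Hz.
Step 4 — Series Q: Q = ω₀L/R = 3.202e+04·0.0239/15.8 = 48.44.
Step 5 — 3dB bandwidth: Δω = ω₀/Q = 661.1 rad/s; BW = Δω/(2π) = 105.2 Hz.

(a) f₀ = 5097 Hz  (b) Q = 48.44  (c) BW = 105.2 Hz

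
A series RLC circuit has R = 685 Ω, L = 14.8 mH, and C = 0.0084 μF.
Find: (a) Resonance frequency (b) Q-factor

Step 1 — Resonance condition Im(Z)=0 gives ω₀ = 1/√(LC).
Step 2 — ω₀ = 1/√(0.0148·8.4e-09) = 8.969e+04 rad/s.
Step 3 — f₀ = ω₀/(2π) = 1.427e+04 Hz.
Step 4 — Series Q: Q = ω₀L/R = 8.969e+04·0.0148/685 = 1.938.

(a) f₀ = 1.427e+04 Hz  (b) Q = 1.938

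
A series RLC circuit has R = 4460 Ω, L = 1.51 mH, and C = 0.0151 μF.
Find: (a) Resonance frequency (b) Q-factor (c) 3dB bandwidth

Step 1 — Resonance: ω₀ = 1/√(LC) = 1/√(0.00151·1.51e-08) = 2.094e+05 rad/s.
Step 2 — f₀ = ω₀/(2π) = 3.333e+04 Hz.
Step 3 — Series Q: Q = ω₀L/R = 2.094e+05·0.00151/4460 = 0.0709.
Step 4 — Bandwidth: Δω = ω₀/Q = 2.954e+06 rad/s; BW = Δω/(2π) = 4.701e+05 Hz.

(a) f₀ = 3.333e+04 Hz  (b) Q = 0.0709  (c) BW = 4.701e+05 Hz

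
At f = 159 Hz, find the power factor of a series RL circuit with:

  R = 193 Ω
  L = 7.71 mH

Step 1 — Angular frequency: ω = 2π·f = 2π·159 = 999 rad/s.
Step 2 — Component impedances:
  R: Z = R = 193 Ω
  L: Z = jωL = j·999·0.00771 = 0 + j7.702 Ω
Step 3 — Series combination: Z_total = R + L = 193 + j7.702 Ω = 193.2∠2.3° Ω.
Step 4 — Power factor: PF = cos(φ) = Re(Z)/|Z| = 193/193.15 = 0.9992.
Step 5 — Type: Im(Z) = 7.702 ⇒ lagging (phase φ = 2.3°).

PF = 0.9992 (lagging, φ = 2.3°)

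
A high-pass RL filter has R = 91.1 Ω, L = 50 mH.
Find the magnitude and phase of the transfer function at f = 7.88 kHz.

Step 1 — Angular frequency: ω = 2π·7880 = 4.951e+04 rad/s.
Step 2 — Transfer function: H(jω) = jωL/(R + jωL).
Step 3 — Numerator jωL = j·2476; denominator R + jωL = 91.1 + j2476.
Step 4 — H = 0.9986 + j0.03675.
Step 5 — Magnitude: |H| = 0.9993 (-0.0 dB); phase: φ = 2.1°.

|H| = 0.9993 (-0.0 dB), φ = 2.1°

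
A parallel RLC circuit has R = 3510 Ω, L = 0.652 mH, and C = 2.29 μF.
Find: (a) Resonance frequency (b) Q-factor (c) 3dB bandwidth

Step 1 — Resonance: ω₀ = 1/√(LC) = 1/√(0.000652·2.29e-06) = 2.588e+04 rad/s.
Step 2 — f₀ = ω₀/(2π) = 4119 Hz.
Step 3 — Parallel Q: Q = R/(ω₀L) = 3510/(2.588e+04·0.000652) = 208.
Step 4 — Bandwidth: Δω = ω₀/Q = 124.4 rad/s; BW = Δω/(2π) = 19.8 Hz.

(a) f₀ = 4119 Hz  (b) Q = 208  (c) BW = 19.8 Hz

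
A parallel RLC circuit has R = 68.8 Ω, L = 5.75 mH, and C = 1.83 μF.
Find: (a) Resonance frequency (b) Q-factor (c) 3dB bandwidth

Step 1 — Resonance: ω₀ = 1/√(LC) = 1/√(0.00575·1.83e-06) = 9749 rad/s.
Step 2 — f₀ = ω₀/(2π) = 1552 Hz.
Step 3 — Parallel Q: Q = R/(ω₀L) = 68.8/(9749·0.00575) = 1.227.
Step 4 — Bandwidth: Δω = ω₀/Q = 7943 rad/s; BW = Δω/(2π) = 1264 Hz.

(a) f₀ = 1552 Hz  (b) Q = 1.227  (c) BW = 1264 Hz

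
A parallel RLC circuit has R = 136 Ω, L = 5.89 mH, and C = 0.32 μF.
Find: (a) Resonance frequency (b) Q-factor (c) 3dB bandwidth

Step 1 — Resonance: ω₀ = 1/√(LC) = 1/√(0.00589·3.2e-07) = 2.303e+04 rad/s.
Step 2 — f₀ = ω₀/(2π) = 3666 Hz.
Step 3 — Parallel Q: Q = R/(ω₀L) = 136/(2.303e+04·0.00589) = 1.002.
Step 4 — Bandwidth: Δω = ω₀/Q = 2.298e+04 rad/s; BW = Δω/(2π) = 3657 Hz.

(a) f₀ = 3666 Hz  (b) Q = 1.002  (c) BW = 3657 Hz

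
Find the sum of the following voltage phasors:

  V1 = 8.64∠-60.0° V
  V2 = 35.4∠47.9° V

Step 1 — Convert each phasor to rectangular form:
  V1 = 8.64·(cos(-60.0°) + j·sin(-60.0°)) = 4.32 - j7.482 V
  V2 = 35.4·(cos(47.9°) + j·sin(47.9°)) = 23.73 + j26.27 V
Step 2 — Sum components: V_total = 28.05 + j18.78 V.
Step 3 — Convert to polar: |V_total| = 33.76 V, ∠V_total = 33.8°.

V_total = 33.76∠33.8° V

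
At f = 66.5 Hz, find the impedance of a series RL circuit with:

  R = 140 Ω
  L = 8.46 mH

Step 1 — Angular frequency: ω = 2π·f = 2π·66.5 = 417.8 rad/s.
Step 2 — Component impedances:
  R: Z = R = 140 Ω
  L: Z = jωL = j·417.8·0.00846 = 0 + j3.535 Ω
Step 3 — Series combination: Z_total = R + L = 140 + j3.535 Ω = 140∠1.4° Ω.

Z = 140 + j3.535 Ω = 140∠1.4° Ω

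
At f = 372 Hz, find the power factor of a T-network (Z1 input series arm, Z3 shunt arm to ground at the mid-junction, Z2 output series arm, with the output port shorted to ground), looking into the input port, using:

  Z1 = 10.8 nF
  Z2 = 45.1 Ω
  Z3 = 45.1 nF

Step 1 — Angular frequency: ω = 2π·f = 2π·372 = 2337 rad/s.
Step 2 — Component impedances:
  Z1: Z = 1/(jωC) = -j/(ω·C) = 0 - j3.961e+04 Ω
  Z2: Z = R = 45.1 Ω
  Z3: Z = 1/(jωC) = -j/(ω·C) = 0 - j9486 Ω
Step 3 — With the output port shorted to ground, the output series arm Z2 runs from the junction to ground; the shunt arm Z3 also runs from the junction to ground. They appear in parallel: Z3 || Z2 = 45.1 - j0.2144 Ω.
Step 4 — Series with input arm Z1: Z_in = Z1 + (Z3 || Z2) = 45.1 - j3.961e+04 Ω = 3.961e+04∠-89.9° Ω.
Step 5 — Power factor: PF = cos(φ) = Re(Z)/|Z| = 45.099/39615 = 0.001138.
Step 6 — Type: Im(Z) = -3.961e+04 ⇒ leading (phase φ = -89.9°).

PF = 0.001138 (leading, φ = -89.9°)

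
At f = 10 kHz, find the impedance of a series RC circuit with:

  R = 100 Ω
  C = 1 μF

Step 1 — Angular frequency: ω = 2π·f = 2π·1e+04 = 6.283e+04 rad/s.
Step 2 — Component impedances:
  R: Z = R = 100 Ω
  C: Z = 1/(jωC) = -j/(ω·C) = 0 - j15.92 Ω
Step 3 — Series combination: Z_total = R + C = 100 - j15.92 Ω = 101.3∠-9.0° Ω.

Z = 100 - j15.92 Ω = 101.3∠-9.0° Ω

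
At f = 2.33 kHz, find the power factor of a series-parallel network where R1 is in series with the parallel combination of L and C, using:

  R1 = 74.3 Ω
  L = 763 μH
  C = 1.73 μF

Step 1 — Angular frequency: ω = 2π·f = 2π·2330 = 1.464e+04 rad/s.
Step 2 — Component impedances:
  R1: Z = R = 74.3 Ω
  L: Z = jωL = j·1.464e+04·0.000763 = 0 + j11.17 Ω
  C: Z = 1/(jωC) = -j/(ω·C) = 0 - j39.48 Ω
Step 3 — Parallel branch: L || C = 1/(1/L + 1/C) = 0 + j15.58 Ω.
Step 4 — Series with R1: Z_total = R1 + (L || C) = 74.3 + j15.58 Ω = 75.92∠11.8° Ω.
Step 5 — Power factor: PF = cos(φ) = Re(Z)/|Z| = 74.3/75.92 = 0.9787.
Step 6 — Type: Im(Z) = 15.58 ⇒ lagging (phase φ = 11.8°).

PF = 0.9787 (lagging, φ = 11.8°)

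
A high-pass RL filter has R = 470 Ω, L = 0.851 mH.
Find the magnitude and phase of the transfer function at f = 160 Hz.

Step 1 — Angular frequency: ω = 2π·160 = 1005 rad/s.
Step 2 — Transfer function: H(jω) = jωL/(R + jωL).
Step 3 — Numerator jωL = j·0.8555; denominator R + jωL = 470 + j0.8555.
Step 4 — H = 3.313e-06 + j0.00182.
Step 5 — Magnitude: |H| = 0.00182 (-54.8 dB); phase: φ = 89.9°.

|H| = 0.00182 (-54.8 dB), φ = 89.9°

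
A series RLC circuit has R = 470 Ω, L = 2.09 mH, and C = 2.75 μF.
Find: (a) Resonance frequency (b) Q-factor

Step 1 — Resonance condition Im(Z)=0 gives ω₀ = 1/√(LC).
Step 2 — ω₀ = 1/√(0.00209·2.75e-06) = 1.319e+04 rad/s.
Step 3 — f₀ = ω₀/(2π) = 2099 Hz.
Step 4 — Series Q: Q = ω₀L/R = 1.319e+04·0.00209/470 = 0.05866.

(a) f₀ = 2099 Hz  (b) Q = 0.05866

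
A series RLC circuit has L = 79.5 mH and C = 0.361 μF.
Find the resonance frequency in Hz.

Step 1 — Resonance condition Im(Z)=0 gives ω₀ = 1/√(LC).
Step 2 — ω₀ = 1/√(0.0795·3.61e-07) = 5903 rad/s.
Step 3 — f₀ = ω₀/(2π) = 939.5 Hz.

f₀ = 939.5 Hz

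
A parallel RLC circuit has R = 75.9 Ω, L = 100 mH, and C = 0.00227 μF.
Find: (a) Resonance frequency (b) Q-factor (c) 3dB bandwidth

Step 1 — Resonance: ω₀ = 1/√(LC) = 1/√(0.1·2.27e-09) = 6.637e+04 rad/s.
Step 2 — f₀ = ω₀/(2π) = 1.056e+04 Hz.
Step 3 — Parallel Q: Q = R/(ω₀L) = 75.9/(6.637e+04·0.1) = 0.01144.
Step 4 — Bandwidth: Δω = ω₀/Q = 5.804e+06 rad/s; BW = Δω/(2π) = 9.237e+05 Hz.

(a) f₀ = 1.056e+04 Hz  (b) Q = 0.01144  (c) BW = 9.237e+05 Hz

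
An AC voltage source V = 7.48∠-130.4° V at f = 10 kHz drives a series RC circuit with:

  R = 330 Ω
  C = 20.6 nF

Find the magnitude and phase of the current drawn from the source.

Step 1 — Angular frequency: ω = 2π·f = 2π·1e+04 = 6.283e+04 rad/s.
Step 2 — Component impedances:
  R: Z = R = 330 Ω
  C: Z = 1/(jωC) = -j/(ω·C) = 0 - j772.6 Ω
Step 3 — Series combination: Z_total = R + C = 330 - j772.6 Ω = 840.1∠-66.9° Ω.
Step 4 — Source phasor: V = 7.48∠-130.4° V = -4.848 - j5.696 V.
Step 5 — Ohm's law: I = V / Z_total = (-4.848 - j5.696) / (330 - j772.6) = 0.003969 - j0.00797 A.
Step 6 — Convert to polar: |I| = 0.008903 A, ∠I = -63.5°.

I = 0.008903∠-63.5° A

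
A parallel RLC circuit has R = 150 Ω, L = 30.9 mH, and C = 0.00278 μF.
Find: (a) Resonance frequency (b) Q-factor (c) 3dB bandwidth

Step 1 — Resonance: ω₀ = 1/√(LC) = 1/√(0.0309·2.78e-09) = 1.079e+05 rad/s.
Step 2 — f₀ = ω₀/(2π) = 1.717e+04 Hz.
Step 3 — Parallel Q: Q = R/(ω₀L) = 150/(1.079e+05·0.0309) = 0.04499.
Step 4 — Bandwidth: Δω = ω₀/Q = 2.398e+06 rad/s; BW = Δω/(2π) = 3.817e+05 Hz.

(a) f₀ = 1.717e+04 Hz  (b) Q = 0.04499  (c) BW = 3.817e+05 Hz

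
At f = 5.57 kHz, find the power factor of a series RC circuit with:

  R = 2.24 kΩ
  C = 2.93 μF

Step 1 — Angular frequency: ω = 2π·f = 2π·5570 = 3.5e+04 rad/s.
Step 2 — Component impedances:
  R: Z = R = 2240 Ω
  C: Z = 1/(jωC) = -j/(ω·C) = 0 - j9.752 Ω
Step 3 — Series combination: Z_total = R + C = 2240 - j9.752 Ω = 2240∠-0.2° Ω.
Step 4 — Power factor: PF = cos(φ) = Re(Z)/|Z| = 2240/2240 = 1.
Step 5 — Type: Im(Z) = -9.752 ⇒ leading (phase φ = -0.2°).

PF = 1 (leading, φ = -0.2°)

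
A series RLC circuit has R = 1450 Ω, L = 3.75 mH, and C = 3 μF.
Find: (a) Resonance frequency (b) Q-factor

Step 1 — Resonance condition Im(Z)=0 gives ω₀ = 1/√(LC).
Step 2 — ω₀ = 1/√(0.00375·3e-06) = 9428 rad/s.
Step 3 — f₀ = ω₀/(2π) = 1501 Hz.
Step 4 — Series Q: Q = ω₀L/R = 9428·0.00375/1450 = 0.02438.

(a) f₀ = 1501 Hz  (b) Q = 0.02438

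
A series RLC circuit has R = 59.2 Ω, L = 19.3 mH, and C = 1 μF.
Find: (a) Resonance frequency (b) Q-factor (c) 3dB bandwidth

Step 1 — Resonance condition Im(Z)=0 gives ω₀ = 1/√(LC).
Step 2 — ω₀ = 1/√(0.0193·1e-06) = 7198 rad/s.
Step 3 — f₀ = ω₀/(2π) = 1146 Hz.
Step 4 — Series Q: Q = ω₀L/R = 7198·0.0193/59.2 = 2.347.
Step 5 — 3dB bandwidth: Δω = ω₀/Q = 3067 rad/s; BW = Δω/(2π) = 488.2 Hz.

(a) f₀ = 1146 Hz  (b) Q = 2.347  (c) BW = 488.2 Hz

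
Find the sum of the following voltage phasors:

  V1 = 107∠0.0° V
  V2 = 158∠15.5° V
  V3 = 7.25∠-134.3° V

Step 1 — Convert each phasor to rectangular form:
  V1 = 107·(cos(0.0°) + j·sin(0.0°)) = 107 V
  V2 = 158·(cos(15.5°) + j·sin(15.5°)) = 152.3 + j42.22 V
  V3 = 7.25·(cos(-134.3°) + j·sin(-134.3°)) = -5.064 - j5.189 V
Step 2 — Sum components: V_total = 254.2 + j37.03 V.
Step 3 — Convert to polar: |V_total| = 256.9 V, ∠V_total = 8.3°.

V_total = 256.9∠8.3° V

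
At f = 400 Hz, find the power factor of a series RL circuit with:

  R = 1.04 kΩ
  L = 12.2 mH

Step 1 — Angular frequency: ω = 2π·f = 2π·400 = 2513 rad/s.
Step 2 — Component impedances:
  R: Z = R = 1040 Ω
  L: Z = jωL = j·2513·0.0122 = 0 + j30.66 Ω
Step 3 — Series combination: Z_total = R + L = 1040 + j30.66 Ω = 1040∠1.7° Ω.
Step 4 — Power factor: PF = cos(φ) = Re(Z)/|Z| = 1040/1040.45 = 0.9996.
Step 5 — Type: Im(Z) = 30.66 ⇒ lagging (phase φ = 1.7°).

PF = 0.9996 (lagging, φ = 1.7°)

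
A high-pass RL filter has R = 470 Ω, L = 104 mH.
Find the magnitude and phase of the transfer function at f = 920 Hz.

Step 1 — Angular frequency: ω = 2π·920 = 5781 rad/s.
Step 2 — Transfer function: H(jω) = jωL/(R + jωL).
Step 3 — Numerator jωL = j·601.2; denominator R + jωL = 470 + j601.2.
Step 4 — H = 0.6206 + j0.4852.
Step 5 — Magnitude: |H| = 0.7878 (-2.1 dB); phase: φ = 38.0°.

|H| = 0.7878 (-2.1 dB), φ = 38.0°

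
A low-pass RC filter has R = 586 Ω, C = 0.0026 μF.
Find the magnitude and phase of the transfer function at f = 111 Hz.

Step 1 — Angular frequency: ω = 2π·111 = 697.4 rad/s.
Step 2 — Transfer function: H(jω) = 1/(1 + jωRC).
Step 3 — Denominator: 1 + jωRC = 1 + j·697.4·586·2.6e-09 = 1 + j0.001063.
Step 4 — H = 1 - j0.001063.
Step 5 — Magnitude: |H| = 1 (-0.0 dB); phase: φ = -0.1°.

|H| = 1 (-0.0 dB), φ = -0.1°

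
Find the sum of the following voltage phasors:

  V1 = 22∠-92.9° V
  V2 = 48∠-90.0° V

Step 1 — Convert each phasor to rectangular form:
  V1 = 22·(cos(-92.9°) + j·sin(-92.9°)) = -1.113 - j21.97 V
  V2 = 48·(cos(-90.0°) + j·sin(-90.0°)) = 0 - j48 V
Step 2 — Sum components: V_total = -1.113 - j69.97 V.
Step 3 — Convert to polar: |V_total| = 69.98 V, ∠V_total = -90.9°.

V_total = 69.98∠-90.9° V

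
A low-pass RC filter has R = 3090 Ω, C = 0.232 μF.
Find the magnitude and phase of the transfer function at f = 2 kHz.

Step 1 — Angular frequency: ω = 2π·2000 = 1.257e+04 rad/s.
Step 2 — Transfer function: H(jω) = 1/(1 + jωRC).
Step 3 — Denominator: 1 + jωRC = 1 + j·1.257e+04·3090·2.32e-07 = 1 + j9.009.
Step 4 — H = 0.01217 - j0.1097.
Step 5 — Magnitude: |H| = 0.1103 (-19.1 dB); phase: φ = -83.7°.

|H| = 0.1103 (-19.1 dB), φ = -83.7°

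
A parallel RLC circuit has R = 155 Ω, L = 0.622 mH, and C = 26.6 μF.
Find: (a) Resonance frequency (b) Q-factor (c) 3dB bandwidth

Step 1 — Resonance: ω₀ = 1/√(LC) = 1/√(0.000622·2.66e-05) = 7774 rad/s.
Step 2 — f₀ = ω₀/(2π) = 1237 Hz.
Step 3 — Parallel Q: Q = R/(ω₀L) = 155/(7774·0.000622) = 32.05.
Step 4 — Bandwidth: Δω = ω₀/Q = 242.5 rad/s; BW = Δω/(2π) = 38.6 Hz.

(a) f₀ = 1237 Hz  (b) Q = 32.05  (c) BW = 38.6 Hz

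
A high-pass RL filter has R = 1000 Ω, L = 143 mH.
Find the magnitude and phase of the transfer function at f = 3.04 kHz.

Step 1 — Angular frequency: ω = 2π·3040 = 1.91e+04 rad/s.
Step 2 — Transfer function: H(jω) = jωL/(R + jωL).
Step 3 — Numerator jωL = j·2731; denominator R + jωL = 1000 + j2731.
Step 4 — H = 0.8818 + j0.3228.
Step 5 — Magnitude: |H| = 0.939 (-0.5 dB); phase: φ = 20.1°.

|H| = 0.939 (-0.5 dB), φ = 20.1°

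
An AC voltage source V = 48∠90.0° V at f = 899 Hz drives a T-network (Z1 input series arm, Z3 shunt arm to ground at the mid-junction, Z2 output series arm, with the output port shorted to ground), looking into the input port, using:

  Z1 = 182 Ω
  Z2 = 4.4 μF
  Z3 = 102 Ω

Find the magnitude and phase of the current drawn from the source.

Step 1 — Angular frequency: ω = 2π·f = 2π·899 = 5649 rad/s.
Step 2 — Component impedances:
  Z1: Z = R = 182 Ω
  Z2: Z = 1/(jωC) = -j/(ω·C) = 0 - j40.24 Ω
  Z3: Z = R = 102 Ω
Step 3 — With the output port shorted to ground, the output series arm Z2 runs from the junction to ground; the shunt arm Z3 also runs from the junction to ground. They appear in parallel: Z3 || Z2 = 13.73 - j34.82 Ω.
Step 4 — Series with input arm Z1: Z_in = Z1 + (Z3 || Z2) = 195.7 - j34.82 Ω = 198.8∠-10.1° Ω.
Step 5 — Source phasor: V = 48∠90.0° V = 0 + j48 V.
Step 6 — Ohm's law: I = V / Z_total = (0 + j48) / (195.7 - j34.82) = -0.04228 + j0.2377 A.
Step 7 — Convert to polar: |I| = 0.2414 A, ∠I = 100.1°.

I = 0.2414∠100.1° A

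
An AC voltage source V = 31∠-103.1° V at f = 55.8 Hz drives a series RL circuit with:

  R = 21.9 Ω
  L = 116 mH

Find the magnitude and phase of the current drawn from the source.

Step 1 — Angular frequency: ω = 2π·f = 2π·55.8 = 350.6 rad/s.
Step 2 — Component impedances:
  R: Z = R = 21.9 Ω
  L: Z = jωL = j·350.6·0.116 = 0 + j40.67 Ω
Step 3 — Series combination: Z_total = R + L = 21.9 + j40.67 Ω = 46.19∠61.7° Ω.
Step 4 — Source phasor: V = 31∠-103.1° V = -7.026 - j30.19 V.
Step 5 — Ohm's law: I = V / Z_total = (-7.026 - j30.19) / (21.9 + j40.67) = -0.6476 - j0.176 A.
Step 6 — Convert to polar: |I| = 0.6711 A, ∠I = -164.8°.

I = 0.6711∠-164.8° A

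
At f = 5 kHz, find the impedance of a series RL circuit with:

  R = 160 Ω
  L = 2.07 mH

Step 1 — Angular frequency: ω = 2π·f = 2π·5000 = 3.142e+04 rad/s.
Step 2 — Component impedances:
  R: Z = R = 160 Ω
  L: Z = jωL = j·3.142e+04·0.00207 = 0 + j65.03 Ω
Step 3 — Series combination: Z_total = R + L = 160 + j65.03 Ω = 172.7∠22.1° Ω.

Z = 160 + j65.03 Ω = 172.7∠22.1° Ω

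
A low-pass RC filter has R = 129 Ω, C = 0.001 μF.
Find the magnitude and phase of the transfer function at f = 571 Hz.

Step 1 — Angular frequency: ω = 2π·571 = 3588 rad/s.
Step 2 — Transfer function: H(jω) = 1/(1 + jωRC).
Step 3 — Denominator: 1 + jωRC = 1 + j·3588·129·1e-09 = 1 + j0.0004628.
Step 4 — H = 1 - j0.0004628.
Step 5 — Magnitude: |H| = 1 (-0.0 dB); phase: φ = -0.0°.

|H| = 1 (-0.0 dB), φ = -0.0°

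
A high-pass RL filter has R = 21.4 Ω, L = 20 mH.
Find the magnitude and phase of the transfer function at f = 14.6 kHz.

Step 1 — Angular frequency: ω = 2π·1.46e+04 = 9.173e+04 rad/s.
Step 2 — Transfer function: H(jω) = jωL/(R + jωL).
Step 3 — Numerator jωL = j·1835; denominator R + jωL = 21.4 + j1835.
Step 4 — H = 0.9999 + j0.01166.
Step 5 — Magnitude: |H| = 0.9999 (-0.0 dB); phase: φ = 0.7°.

|H| = 0.9999 (-0.0 dB), φ = 0.7°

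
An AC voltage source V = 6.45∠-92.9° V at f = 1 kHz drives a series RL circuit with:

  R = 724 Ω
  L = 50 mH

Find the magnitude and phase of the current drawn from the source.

Step 1 — Angular frequency: ω = 2π·f = 2π·1000 = 6283 rad/s.
Step 2 — Component impedances:
  R: Z = R = 724 Ω
  L: Z = jωL = j·6283·0.05 = 0 + j314.2 Ω
Step 3 — Series combination: Z_total = R + L = 724 + j314.2 Ω = 789.2∠23.5° Ω.
Step 4 — Source phasor: V = 6.45∠-92.9° V = -0.3263 - j6.442 V.
Step 5 — Ohm's law: I = V / Z_total = (-0.3263 - j6.442) / (724 + j314.2) = -0.003628 - j0.007323 A.
Step 6 — Convert to polar: |I| = 0.008173 A, ∠I = -116.4°.

I = 0.008173∠-116.4° A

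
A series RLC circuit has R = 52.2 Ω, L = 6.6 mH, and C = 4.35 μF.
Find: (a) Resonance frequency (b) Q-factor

Step 1 — Resonance condition Im(Z)=0 gives ω₀ = 1/√(LC).
Step 2 — ω₀ = 1/√(0.0066·4.35e-06) = 5902 rad/s.
Step 3 — f₀ = ω₀/(2π) = 939.3 Hz.
Step 4 — Series Q: Q = ω₀L/R = 5902·0.0066/52.2 = 0.7462.

(a) f₀ = 939.3 Hz  (b) Q = 0.7462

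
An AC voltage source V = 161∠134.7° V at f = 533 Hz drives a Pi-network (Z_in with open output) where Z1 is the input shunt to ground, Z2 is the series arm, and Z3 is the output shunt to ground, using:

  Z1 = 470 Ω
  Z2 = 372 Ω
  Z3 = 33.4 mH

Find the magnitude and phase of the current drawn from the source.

Step 1 — Angular frequency: ω = 2π·f = 2π·533 = 3349 rad/s.
Step 2 — Component impedances:
  Z1: Z = R = 470 Ω
  Z2: Z = R = 372 Ω
  Z3: Z = jωL = j·3349·0.0334 = 0 + j111.9 Ω
Step 3 — With open output, the series arm Z2 and the output shunt Z3 appear in series to ground: Z2 + Z3 = 372 + j111.9 Ω.
Step 4 — Parallel with input shunt Z1: Z_in = Z1 || (Z2 + Z3) = 212.2 + j34.25 Ω = 214.9∠9.2° Ω.
Step 5 — Source phasor: V = 161∠134.7° V = -113.2 + j114.4 V.
Step 6 — Ohm's law: I = V / Z_total = (-113.2 + j114.4) / (212.2 + j34.25) = -0.4353 + j0.6096 A.
Step 7 — Convert to polar: |I| = 0.749 A, ∠I = 125.5°.

I = 0.749∠125.5° A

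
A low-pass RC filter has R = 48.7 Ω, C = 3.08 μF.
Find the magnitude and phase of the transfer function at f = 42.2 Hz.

Step 1 — Angular frequency: ω = 2π·42.2 = 265.2 rad/s.
Step 2 — Transfer function: H(jω) = 1/(1 + jωRC).
Step 3 — Denominator: 1 + jωRC = 1 + j·265.2·48.7·3.08e-06 = 1 + j0.03977.
Step 4 — H = 0.9984 - j0.03971.
Step 5 — Magnitude: |H| = 0.9992 (-0.0 dB); phase: φ = -2.3°.

|H| = 0.9992 (-0.0 dB), φ = -2.3°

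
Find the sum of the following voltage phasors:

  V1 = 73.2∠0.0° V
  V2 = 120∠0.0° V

Step 1 — Convert each phasor to rectangular form:
  V1 = 73.2·(cos(0.0°) + j·sin(0.0°)) = 73.2 V
  V2 = 120·(cos(0.0°) + j·sin(0.0°)) = 120 V
Step 2 — Sum components: V_total = 193.2 V.
Step 3 — Convert to polar: |V_total| = 193.2 V, ∠V_total = 0.0°.

V_total = 193.2∠0.0° V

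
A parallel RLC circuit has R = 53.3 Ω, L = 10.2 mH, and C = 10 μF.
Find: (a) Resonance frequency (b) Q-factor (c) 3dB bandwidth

Step 1 — Resonance: ω₀ = 1/√(LC) = 1/√(0.0102·1e-05) = 3131 rad/s.
Step 2 — f₀ = ω₀/(2π) = 498.3 Hz.
Step 3 — Parallel Q: Q = R/(ω₀L) = 53.3/(3131·0.0102) = 1.669.
Step 4 — Bandwidth: Δω = ω₀/Q = 1876 rad/s; BW = Δω/(2π) = 298.6 Hz.

(a) f₀ = 498.3 Hz  (b) Q = 1.669  (c) BW = 298.6 Hz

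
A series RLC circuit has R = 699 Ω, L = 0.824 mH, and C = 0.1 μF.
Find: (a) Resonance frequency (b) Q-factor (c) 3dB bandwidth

Step 1 — Resonance: ω₀ = 1/√(LC) = 1/√(0.000824·1e-07) = 1.102e+05 rad/s.
Step 2 — f₀ = ω₀/(2π) = 1.753e+04 Hz.
Step 3 — Series Q: Q = ω₀L/R = 1.102e+05·0.000824/699 = 0.1299.
Step 4 — Bandwidth: Δω = ω₀/Q = 8.483e+05 rad/s; BW = Δω/(2π) = 1.35e+05 Hz.

(a) f₀ = 1.753e+04 Hz  (b) Q = 0.1299  (c) BW = 1.35e+05 Hz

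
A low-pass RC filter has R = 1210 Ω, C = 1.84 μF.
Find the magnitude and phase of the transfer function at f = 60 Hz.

Step 1 — Angular frequency: ω = 2π·60 = 377 rad/s.
Step 2 — Transfer function: H(jω) = 1/(1 + jωRC).
Step 3 — Denominator: 1 + jωRC = 1 + j·377·1210·1.84e-06 = 1 + j0.8393.
Step 4 — H = 0.5867 - j0.4924.
Step 5 — Magnitude: |H| = 0.766 (-2.3 dB); phase: φ = -40.0°.

|H| = 0.766 (-2.3 dB), φ = -40.0°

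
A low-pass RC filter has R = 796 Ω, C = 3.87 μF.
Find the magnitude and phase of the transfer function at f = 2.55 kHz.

Step 1 — Angular frequency: ω = 2π·2550 = 1.602e+04 rad/s.
Step 2 — Transfer function: H(jω) = 1/(1 + jωRC).
Step 3 — Denominator: 1 + jωRC = 1 + j·1.602e+04·796·3.87e-06 = 1 + j49.36.
Step 4 — H = 0.0004103 - j0.02025.
Step 5 — Magnitude: |H| = 0.02026 (-33.9 dB); phase: φ = -88.8°.

|H| = 0.02026 (-33.9 dB), φ = -88.8°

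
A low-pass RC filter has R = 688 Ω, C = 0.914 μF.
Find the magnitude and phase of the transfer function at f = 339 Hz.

Step 1 — Angular frequency: ω = 2π·339 = 2130 rad/s.
Step 2 — Transfer function: H(jω) = 1/(1 + jωRC).
Step 3 — Denominator: 1 + jωRC = 1 + j·2130·688·9.14e-07 = 1 + j1.339.
Step 4 — H = 0.3579 - j0.4794.
Step 5 — Magnitude: |H| = 0.5983 (-4.5 dB); phase: φ = -53.3°.

|H| = 0.5983 (-4.5 dB), φ = -53.3°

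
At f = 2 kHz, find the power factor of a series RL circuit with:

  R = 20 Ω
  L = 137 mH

Step 1 — Angular frequency: ω = 2π·f = 2π·2000 = 1.257e+04 rad/s.
Step 2 — Component impedances:
  R: Z = R = 20 Ω
  L: Z = jωL = j·1.257e+04·0.137 = 0 + j1722 Ω
Step 3 — Series combination: Z_total = R + L = 20 + j1722 Ω = 1722∠89.3° Ω.
Step 4 — Power factor: PF = cos(φ) = Re(Z)/|Z| = 20/1721.7 = 0.01162.
Step 5 — Type: Im(Z) = 1722 ⇒ lagging (phase φ = 89.3°).

PF = 0.01162 (lagging, φ = 89.3°)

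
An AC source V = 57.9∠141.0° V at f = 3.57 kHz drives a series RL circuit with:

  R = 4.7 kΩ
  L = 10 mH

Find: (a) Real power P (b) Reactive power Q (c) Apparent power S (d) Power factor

Step 1 — Angular frequency: ω = 2π·f = 2π·3570 = 2.243e+04 rad/s.
Step 2 — Component impedances:
  R: Z = R = 4700 Ω
  L: Z = jωL = j·2.243e+04·0.01 = 0 + j224.3 Ω
Step 3 — Series combination: Z_total = R + L = 4700 + j224.3 Ω = 4705∠2.7° Ω.
Step 4 — Source phasor: V = 57.9∠141.0° V = -45 + j36.44 V.
Step 5 — Current: I = V / Z = -0.009183 + j0.008191 A = 0.01231∠138.3° A.
Step 6 — Complex power: S = V·I* = 0.7117 + j0.03396 VA.
Step 7 — Real power: P = Re(S) = 0.7117 W.
Step 8 — Reactive power: Q = Im(S) = 0.03396 VAR.
Step 9 — Apparent power: |S| = 0.7125 VA.
Step 10 — Power factor: PF = P/|S| = 0.9989 (lagging).

(a) P = 0.7117 W  (b) Q = 0.03396 VAR  (c) S = 0.7125 VA  (d) PF = 0.9989 (lagging)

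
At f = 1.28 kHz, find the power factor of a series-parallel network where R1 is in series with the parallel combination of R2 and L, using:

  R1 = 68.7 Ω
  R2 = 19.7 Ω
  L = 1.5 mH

Step 1 — Angular frequency: ω = 2π·f = 2π·1280 = 8042 rad/s.
Step 2 — Component impedances:
  R1: Z = R = 68.7 Ω
  R2: Z = R = 19.7 Ω
  L: Z = jωL = j·8042·0.0015 = 0 + j12.06 Ω
Step 3 — Parallel branch: R2 || L = 1/(1/R2 + 1/L) = 5.373 + j8.774 Ω.
Step 4 — Series with R1: Z_total = R1 + (R2 || L) = 74.07 + j8.774 Ω = 74.59∠6.8° Ω.
Step 5 — Power factor: PF = cos(φ) = Re(Z)/|Z| = 74.073/74.591 = 0.9931.
Step 6 — Type: Im(Z) = 8.774 ⇒ lagging (phase φ = 6.8°).

PF = 0.9931 (lagging, φ = 6.8°)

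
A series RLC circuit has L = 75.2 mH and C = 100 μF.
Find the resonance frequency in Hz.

Step 1 — Resonance condition Im(Z)=0 gives ω₀ = 1/√(LC).
Step 2 — ω₀ = 1/√(0.0752·0.0001) = 364.7 rad/s.
Step 3 — f₀ = ω₀/(2π) = 58.04 Hz.

f₀ = 58.04 Hz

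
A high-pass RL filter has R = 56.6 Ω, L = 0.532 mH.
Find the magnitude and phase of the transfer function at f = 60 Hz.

Step 1 — Angular frequency: ω = 2π·60 = 377 rad/s.
Step 2 — Transfer function: H(jω) = jωL/(R + jωL).
Step 3 — Numerator jωL = j·0.2006; denominator R + jωL = 56.6 + j0.2006.
Step 4 — H = 1.256e-05 + j0.003543.
Step 5 — Magnitude: |H| = 0.003543 (-49.0 dB); phase: φ = 89.8°.

|H| = 0.003543 (-49.0 dB), φ = 89.8°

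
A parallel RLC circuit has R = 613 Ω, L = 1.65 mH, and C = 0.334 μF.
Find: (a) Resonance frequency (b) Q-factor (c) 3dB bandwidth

Step 1 — Resonance: ω₀ = 1/√(LC) = 1/√(0.00165·3.34e-07) = 4.26e+04 rad/s.
Step 2 — f₀ = ω₀/(2π) = 6780 Hz.
Step 3 — Parallel Q: Q = R/(ω₀L) = 613/(4.26e+04·0.00165) = 8.722.
Step 4 — Bandwidth: Δω = ω₀/Q = 4884 rad/s; BW = Δω/(2π) = 777.3 Hz.

(a) f₀ = 6780 Hz  (b) Q = 8.722  (c) BW = 777.3 Hz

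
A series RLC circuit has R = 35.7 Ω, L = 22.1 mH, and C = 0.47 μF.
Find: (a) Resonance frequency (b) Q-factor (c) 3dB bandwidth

Step 1 — Resonance: ω₀ = 1/√(LC) = 1/√(0.0221·4.7e-07) = 9812 rad/s.
Step 2 — f₀ = ω₀/(2π) = 1562 Hz.
Step 3 — Series Q: Q = ω₀L/R = 9812·0.0221/35.7 = 6.074.
Step 4 — Bandwidth: Δω = ω₀/Q = 1615 rad/s; BW = Δω/(2π) = 257.1 Hz.

(a) f₀ = 1562 Hz  (b) Q = 6.074  (c) BW = 257.1 Hz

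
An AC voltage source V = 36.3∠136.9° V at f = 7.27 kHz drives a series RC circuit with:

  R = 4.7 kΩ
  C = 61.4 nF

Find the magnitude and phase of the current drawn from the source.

Step 1 — Angular frequency: ω = 2π·f = 2π·7270 = 4.568e+04 rad/s.
Step 2 — Component impedances:
  R: Z = R = 4700 Ω
  C: Z = 1/(jωC) = -j/(ω·C) = 0 - j356.5 Ω
Step 3 — Series combination: Z_total = R + C = 4700 - j356.5 Ω = 4714∠-4.3° Ω.
Step 4 — Source phasor: V = 36.3∠136.9° V = -26.5 + j24.8 V.
Step 5 — Ohm's law: I = V / Z_total = (-26.5 + j24.8) / (4700 - j356.5) = -0.006005 + j0.004822 A.
Step 6 — Convert to polar: |I| = 0.007701 A, ∠I = 141.2°.

I = 0.007701∠141.2° A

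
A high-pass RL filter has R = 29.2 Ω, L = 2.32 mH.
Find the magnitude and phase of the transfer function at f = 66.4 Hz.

Step 1 — Angular frequency: ω = 2π·66.4 = 417.2 rad/s.
Step 2 — Transfer function: H(jω) = jωL/(R + jωL).
Step 3 — Numerator jωL = j·0.9679; denominator R + jωL = 29.2 + j0.9679.
Step 4 — H = 0.001098 + j0.03311.
Step 5 — Magnitude: |H| = 0.03313 (-29.6 dB); phase: φ = 88.1°.

|H| = 0.03313 (-29.6 dB), φ = 88.1°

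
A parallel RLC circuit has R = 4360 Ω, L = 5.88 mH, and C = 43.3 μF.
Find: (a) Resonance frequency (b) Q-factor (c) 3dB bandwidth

Step 1 — Resonance: ω₀ = 1/√(LC) = 1/√(0.00588·4.33e-05) = 1982 rad/s.
Step 2 — f₀ = ω₀/(2π) = 315.4 Hz.
Step 3 — Parallel Q: Q = R/(ω₀L) = 4360/(1982·0.00588) = 374.1.
Step 4 — Bandwidth: Δω = ω₀/Q = 5.297 rad/s; BW = Δω/(2π) = 0.843 Hz.

(a) f₀ = 315.4 Hz  (b) Q = 374.1  (c) BW = 0.843 Hz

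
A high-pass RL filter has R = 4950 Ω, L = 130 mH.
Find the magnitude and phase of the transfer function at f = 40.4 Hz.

Step 1 — Angular frequency: ω = 2π·40.4 = 253.8 rad/s.
Step 2 — Transfer function: H(jω) = jωL/(R + jωL).
Step 3 — Numerator jωL = j·33; denominator R + jωL = 4950 + j33.
Step 4 — H = 4.444e-05 + j0.006666.
Step 5 — Magnitude: |H| = 0.006666 (-43.5 dB); phase: φ = 89.6°.

|H| = 0.006666 (-43.5 dB), φ = 89.6°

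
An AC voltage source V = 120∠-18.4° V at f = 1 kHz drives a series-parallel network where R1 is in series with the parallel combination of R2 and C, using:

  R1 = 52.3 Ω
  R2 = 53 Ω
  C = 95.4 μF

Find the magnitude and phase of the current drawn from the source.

Step 1 — Angular frequency: ω = 2π·f = 2π·1000 = 6283 rad/s.
Step 2 — Component impedances:
  R1: Z = R = 52.3 Ω
  R2: Z = R = 53 Ω
  C: Z = 1/(jωC) = -j/(ω·C) = 0 - j1.668 Ω
Step 3 — Parallel branch: R2 || C = 1/(1/R2 + 1/C) = 0.05246 - j1.667 Ω.
Step 4 — Series with R1: Z_total = R1 + (R2 || C) = 52.35 - j1.667 Ω = 52.38∠-1.8° Ω.
Step 5 — Source phasor: V = 120∠-18.4° V = 113.9 - j37.88 V.
Step 6 — Ohm's law: I = V / Z_total = (113.9 - j37.88) / (52.35 - j1.667) = 2.196 - j0.6536 A.
Step 7 — Convert to polar: |I| = 2.291 A, ∠I = -16.6°.

I = 2.291∠-16.6° A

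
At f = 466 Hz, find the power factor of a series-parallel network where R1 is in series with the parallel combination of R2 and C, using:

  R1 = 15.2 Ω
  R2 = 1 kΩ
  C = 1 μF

Step 1 — Angular frequency: ω = 2π·f = 2π·466 = 2928 rad/s.
Step 2 — Component impedances:
  R1: Z = R = 15.2 Ω
  R2: Z = R = 1000 Ω
  C: Z = 1/(jωC) = -j/(ω·C) = 0 - j341.5 Ω
Step 3 — Parallel branch: R2 || C = 1/(1/R2 + 1/C) = 104.5 - j305.9 Ω.
Step 4 — Series with R1: Z_total = R1 + (R2 || C) = 119.7 - j305.9 Ω = 328.4∠-68.6° Ω.
Step 5 — Power factor: PF = cos(φ) = Re(Z)/|Z| = 119.66/328.43 = 0.3643.
Step 6 — Type: Im(Z) = -305.9 ⇒ leading (phase φ = -68.6°).

PF = 0.3643 (leading, φ = -68.6°)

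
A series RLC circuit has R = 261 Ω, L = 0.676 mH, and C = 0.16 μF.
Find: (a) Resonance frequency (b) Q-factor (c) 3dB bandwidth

Step 1 — Resonance condition Im(Z)=0 gives ω₀ = 1/√(LC).
Step 2 — ω₀ = 1/√(0.000676·1.6e-07) = 9.615e+04 rad/s.
Step 3 — f₀ = ω₀/(2π) = 1.53e+04 Hz.
Step 4 — Series Q: Q = ω₀L/R = 9.615e+04·0.000676/261 = 0.249.
Step 5 — 3dB bandwidth: Δω = ω₀/Q = 3.861e+05 rad/s; BW = Δω/(2π) = 6.145e+04 Hz.

(a) f₀ = 1.53e+04 Hz  (b) Q = 0.249  (c) BW = 6.145e+04 Hz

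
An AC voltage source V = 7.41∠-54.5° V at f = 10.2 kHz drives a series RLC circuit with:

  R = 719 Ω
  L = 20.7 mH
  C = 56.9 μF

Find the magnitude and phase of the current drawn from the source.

Step 1 — Angular frequency: ω = 2π·f = 2π·1.02e+04 = 6.409e+04 rad/s.
Step 2 — Component impedances:
  R: Z = R = 719 Ω
  L: Z = jωL = j·6.409e+04·0.0207 = 0 + j1327 Ω
  C: Z = 1/(jωC) = -j/(ω·C) = 0 - j0.2742 Ω
Step 3 — Series combination: Z_total = R + L + C = 719 + j1326 Ω = 1509∠61.5° Ω.
Step 4 — Source phasor: V = 7.41∠-54.5° V = 4.303 - j6.033 V.
Step 5 — Ohm's law: I = V / Z_total = (4.303 - j6.033) / (719 + j1326) = -0.002156 - j0.004413 A.
Step 6 — Convert to polar: |I| = 0.004912 A, ∠I = -116.0°.

I = 0.004912∠-116.0° A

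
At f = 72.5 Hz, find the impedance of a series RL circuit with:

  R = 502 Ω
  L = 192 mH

Step 1 — Angular frequency: ω = 2π·f = 2π·72.5 = 455.5 rad/s.
Step 2 — Component impedances:
  R: Z = R = 502 Ω
  L: Z = jωL = j·455.5·0.192 = 0 + j87.46 Ω
Step 3 — Series combination: Z_total = R + L = 502 + j87.46 Ω = 509.6∠9.9° Ω.

Z = 502 + j87.46 Ω = 509.6∠9.9° Ω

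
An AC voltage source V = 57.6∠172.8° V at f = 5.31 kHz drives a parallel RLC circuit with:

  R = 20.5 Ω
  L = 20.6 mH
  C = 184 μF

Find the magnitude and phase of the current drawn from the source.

Step 1 — Angular frequency: ω = 2π·f = 2π·5310 = 3.336e+04 rad/s.
Step 2 — Component impedances:
  R: Z = R = 20.5 Ω
  L: Z = jωL = j·3.336e+04·0.0206 = 0 + j687.3 Ω
  C: Z = 1/(jωC) = -j/(ω·C) = 0 - j0.1629 Ω
Step 3 — Parallel combination: 1/Z_total = 1/R + 1/L + 1/C; Z_total = 0.001295 - j0.1629 Ω = 0.1629∠-89.5° Ω.
Step 4 — Source phasor: V = 57.6∠172.8° V = -57.15 + j7.219 V.
Step 5 — Ohm's law: I = V / Z_total = (-57.15 + j7.219) / (0.001295 - j0.1629) = -47.1 - j350.4 A.
Step 6 — Convert to polar: |I| = 353.5 A, ∠I = -97.7°.

I = 353.5∠-97.7° A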